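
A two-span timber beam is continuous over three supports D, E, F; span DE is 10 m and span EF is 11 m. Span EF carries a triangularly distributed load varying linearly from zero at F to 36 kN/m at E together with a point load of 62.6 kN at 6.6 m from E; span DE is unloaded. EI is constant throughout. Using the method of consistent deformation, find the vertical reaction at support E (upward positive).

R_E = 197.6 kN

Take M_E as the redundant. Released structure: two simple spans DE and EF with a hinge at E.
Rotations at E on the released spans (each span's end-slope, ×1/EI):
  span EF: triangular load, peak 36: w₀L³/(45EI) = 1065/EI
  span EF: point load 62.6 at a = 6.6: Pab(L + b)/(6LEI) = 424.2/EI
  relative rotation θ_0 = (0 + 1489)/EI = 1489/EI
A unit hogging moment at E produces rotation L₁/(3EI) + L₂/(3EI) = 7/EI.
Compatibility: M_E·(L₁+L₂)/(3EI) = θ_0, giving M_E = 212.7 kN·m (hogging).
Span DE, ΣM about D with M_E applied at E: R_E^{DE}·10 = 0 + 212.7, so R_E^{DE} = 21.27 kN and R_D = 0 − 21.27 = -21.27 kN.
Span EF, ΣM about F: R_E^{EF}·11 = 1727 + 212.7, so R_E^{EF} = 176.4 kN and R_F = 260.6 − 176.4 = 84.22 kN.
R_E = 21.27 + 176.4 = 197.6 kN.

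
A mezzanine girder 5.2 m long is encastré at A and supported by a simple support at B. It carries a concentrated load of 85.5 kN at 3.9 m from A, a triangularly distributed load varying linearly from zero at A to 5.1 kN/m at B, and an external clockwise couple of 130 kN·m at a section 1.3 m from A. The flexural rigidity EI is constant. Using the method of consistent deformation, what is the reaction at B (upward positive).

R_B = 77.8 kN

Remove the prop at B; the released (primary) structure is a cantilever built in at A.
Free-end deflection of the primary structure under the applied loading (downward +):
  point load 85.5 at a = 3.9: Pa²(3L − a)/(6EI) = 2536/EI
  triangular load, peak 5.1 at the free end: 11w₀L⁴/(120EI) = 341.8/EI
  clockwise couple 130 at a = 1.3: M₀a(2L − a)/(2EI) = 769/EI
  δ_0 = 3647/EI
Tip deflection under a unit load at B: L³/(3EI) = 46.87/EI.
The prop prevents deflection at B: R_B = δ_0/δ_{BB} = 3647/46.87 = 77.8 kN.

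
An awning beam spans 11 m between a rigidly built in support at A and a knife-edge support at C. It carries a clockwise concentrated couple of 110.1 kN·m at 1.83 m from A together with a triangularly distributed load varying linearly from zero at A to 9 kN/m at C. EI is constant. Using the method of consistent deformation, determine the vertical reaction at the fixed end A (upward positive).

R_A = 17.7 kN

Release the roller at C. Primary structure: cantilever fixed at A.
Free-end deflection of the primary structure under the applied loading (downward +):
  clockwise couple 110.1 at a = 1.83: M₀a(2L − a)/(2EI) = 2032/EI
  triangular load, peak 9 at the free end: 11w₀L⁴/(120EI) = 12079/EI
  δ_0 = 14111/EI
Flexibility coefficient — unit upward force at C: δ_{CC} = L³/(3EI) = 443.7/EI.
Compatibility at C: δ_0 − R_C·δ_{CC} = 0, so R_C = 14111/443.7 = 31.8 kN.
Vertical equilibrium: R_A = ΣP − R_C = 49.5 − 31.8 = 17.7 kN.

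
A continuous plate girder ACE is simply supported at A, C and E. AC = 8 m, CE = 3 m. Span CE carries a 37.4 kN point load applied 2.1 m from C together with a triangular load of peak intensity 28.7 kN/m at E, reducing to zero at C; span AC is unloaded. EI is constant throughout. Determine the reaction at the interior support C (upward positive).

Release continuity at C by inserting a hinge; the redundant is the internal moment M_C. The primary structure is two simply-supported spans AC and CE.
Discontinuity in slope at C on the released structure — sum the simple-span end rotations:
  span CE: point load 37.4 at a = 2.1: Pab(L + b)/(6LEI) = 15.32/EI
  span CE: triangular load, peak 28.7: 7w₀L³/(360EI) = 15.07/EI
  relative rotation θ_0 = (0 + 30.38)/EI = 30.38/EI
A unit hogging moment at C produces rotation L₁/(3EI) + L₂/(3EI) = 3.667/EI.
Compatibility: M_C·(L₁+L₂)/(3EI) = θ_0, giving M_C = 8.286 kN·m (hogging).
Span AC, ΣM about A with M_C applied at C: R_C^{AC}·8 = 0 + 8.286, so R_C^{AC} = 1.036 kN and R_A = 0 − 1.036 = -1.036 kN.
Span CE, ΣM about E: R_C^{CE}·3 = 76.71 + 8.286, so R_C^{CE} = 28.33 kN and R_E = 80.45 − 28.33 = 52.12 kN.
R_C = 1.036 + 28.33 = 29.37 kN.

R_C = 29.37 kN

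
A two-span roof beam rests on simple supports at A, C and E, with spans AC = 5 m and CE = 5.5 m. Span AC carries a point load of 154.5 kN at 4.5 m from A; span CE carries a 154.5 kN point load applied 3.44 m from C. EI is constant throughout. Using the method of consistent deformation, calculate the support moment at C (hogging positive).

M_C = 103.1 kN·m

Release continuity at C by inserting a hinge; the redundant is the internal moment M_C. The primary structure is two simply-supported spans AC and CE.
Discontinuity in slope at C on the released structure — sum the simple-span end rotations:
  span AC: point load 154.5 at a = 4.5: Pab(L + a)/(6LEI) = 110.1/EI
  span CE: point load 154.5 at a = 3.44: Pab(L + b)/(6LEI) = 250.8/EI
  relative rotation θ_0 = (110.1 + 250.8)/EI = 360.9/EI
A unit hogging moment at C produces rotation L₁/(3EI) + L₂/(3EI) = 3.5/EI.
Compatibility: M_C·(L₁+L₂)/(3EI) = θ_0, giving M_C = 103.1 kN·m (hogging).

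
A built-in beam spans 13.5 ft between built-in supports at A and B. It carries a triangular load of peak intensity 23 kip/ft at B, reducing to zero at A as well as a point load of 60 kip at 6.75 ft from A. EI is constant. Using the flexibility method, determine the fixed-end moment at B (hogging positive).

M_B = 310.8 kip·ft

Release both end moments; the primary structure is a simply-supported span AB with redundants M_A and M_B.
Simple-span end rotations at A and B under the given loads:
  at A: triangular load, peak 23: 7w₀L³/(360EI) = 1100/EI
  at B: triangular load, peak 23: w₀L³/(45EI) = 1258/EI
  at A: point load 60 at a = 6.75: Pab(L + b)/(6LEI) = 683.4/EI
  at B: point load 60 at a = 6.75: Pab(L + a)/(6LEI) = 683.4/EI
  θ_A0 = 1784/EI,  θ_B0 = 1941/EI
Flexibility coefficients: a unit moment at one end gives L/(3EI) there and L/(6EI) at the far end, so f₁₁ = f₂₂ = 4.5/EI and f₁₂ = f₂₁ = 2.25/EI.
Compatibility — zero rotation at each built-in end:
  4.5 M_A + 2.25 M_B = 1784
  2.25 M_A + 4.5 M_B = 1941
Solving the pair gives M_A = 241 kip·ft and M_B = 310.8 kip·ft (hogging).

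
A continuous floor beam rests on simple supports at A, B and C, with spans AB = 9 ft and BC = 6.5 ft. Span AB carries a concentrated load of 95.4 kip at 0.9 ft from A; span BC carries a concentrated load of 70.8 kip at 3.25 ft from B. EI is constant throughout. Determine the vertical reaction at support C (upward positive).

Insert a hinge at B; M_B is the redundant, and each span becomes simply supported.
Rotations at B on the released spans (each span's end-slope, ×1/EI):
  span AB: point load 95.4 at a = 0.9: Pab(L + a)/(6LEI) = 127.5/EI
  span BC: point load 70.8 at a = 3.25: Pab(L + b)/(6LEI) = 187/EI
  relative rotation θ_0 = (127.5 + 187)/EI = 314.5/EI
A unit hogging moment at B produces rotation L₁/(3EI) + L₂/(3EI) = 5.167/EI.
Compatibility: M_B·(L₁+L₂)/(3EI) = θ_0, giving M_B = 60.86 kip·ft (hogging).
Span BC, ΣM about C: R_B^{BC}·6.5 = 230.1 + 60.86, so R_B^{BC} = 44.76 kip and R_C = 70.8 − 44.76 = 26.04 kip.

R_C = 26.04 kip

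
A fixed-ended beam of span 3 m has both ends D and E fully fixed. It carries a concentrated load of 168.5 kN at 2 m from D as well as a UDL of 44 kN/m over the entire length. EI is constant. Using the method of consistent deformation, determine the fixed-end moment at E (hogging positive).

M_E = 107.9 kN·m

Release both end moments; the primary structure is a simply-supported span DE with redundants M_D and M_E.
On the primary (simply-supported) span, the end slopes from the loading are:
  at D: point load 168.5 at a = 2: Pab(L + b)/(6LEI) = 74.89/EI
  at E: point load 168.5 at a = 2: Pab(L + a)/(6LEI) = 93.61/EI
  at D: UDL 44: wL³/(24EI) = 49.5/EI
  at E: UDL 44: wL³/(24EI) = 49.5/EI
  θ_D0 = 124.4/EI,  θ_E0 = 143.1/EI
Flexibility coefficients: a unit moment at one end gives L/(3EI) there and L/(6EI) at the far end, so f₁₁ = f₂₂ = 1/EI and f₁₂ = f₂₁ = 0.5/EI.
Compatibility — zero rotation at each built-in end:
  1 M_D + 0.5 M_E = 124.4
  0.5 M_D + 1 M_E = 143.1
Solving the pair gives M_D = 70.44 kN·m and M_E = 107.9 kN·m (hogging).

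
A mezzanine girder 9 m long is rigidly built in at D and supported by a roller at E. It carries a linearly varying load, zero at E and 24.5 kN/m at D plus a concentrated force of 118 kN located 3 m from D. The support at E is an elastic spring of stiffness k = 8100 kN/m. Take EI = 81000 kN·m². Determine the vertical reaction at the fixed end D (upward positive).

Choose R_E as the redundant. The primary structure is the cantilever fixed at D.
Downward deflection at the released point E due to the loads:
  triangular load, peak 24.5 at the fixed end: w₀L⁴/(30EI) = 5358/EI
  point load 118 at a = 3: Pa²(3L − a)/(6EI) = 4248/EI
  δ_0 = 9606/EI
Tip deflection under a unit load at E: L³/(3EI) = 243/EI.
With EI = 81000 kN·m²: δ_0 = 0.11859 m and δ_{EE} = 0.003 m/kN.
Compatibility — the spring shortens by R_E/k under the reaction it provides: δ_0 − R_E·δ_{EE} = R_E/k. With 1/k = 0.000123 m/kN, R_E = δ_0 / (δ_{EE} + 1/k) = 0.11859 / (0.003 + 0.000123) = 37.97 kN.
Vertical equilibrium: R_D = ΣP − R_E = 228.2 − 37.97 = 190.3 kN.

R_D = 190.3 kN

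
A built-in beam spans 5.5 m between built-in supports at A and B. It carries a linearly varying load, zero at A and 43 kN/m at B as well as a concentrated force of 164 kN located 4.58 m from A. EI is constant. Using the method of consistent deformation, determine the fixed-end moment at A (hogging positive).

Release both end moments; the primary structure is a simply-supported span AB with redundants M_A and M_B.
On the primary (simply-supported) span, the end slopes from the loading are:
  at A: triangular load, peak 43: 7w₀L³/(360EI) = 139.1/EI
  at B: triangular load, peak 43: w₀L³/(45EI) = 159/EI
  at A: point load 164 at a = 4.58: Pab(L + b)/(6LEI) = 134.4/EI
  at B: point load 164 at a = 4.58: Pab(L + a)/(6LEI) = 211.1/EI
  θ_A0 = 273.5/EI,  θ_B0 = 370.1/EI
Flexibility coefficients: a unit moment at one end gives L/(3EI) there and L/(6EI) at the far end, so f₁₁ = f₂₂ = 1.833/EI and f₁₂ = f₂₁ = 0.9167/EI.
Compatibility — zero rotation at each built-in end:
  1.833 M_A + 0.9167 M_B = 273.5
  0.9167 M_A + 1.833 M_B = 370.1
Solving the pair gives M_A = 64.37 kN·m and M_B = 169.7 kN·m (hogging).

M_A = 64.37 kN·m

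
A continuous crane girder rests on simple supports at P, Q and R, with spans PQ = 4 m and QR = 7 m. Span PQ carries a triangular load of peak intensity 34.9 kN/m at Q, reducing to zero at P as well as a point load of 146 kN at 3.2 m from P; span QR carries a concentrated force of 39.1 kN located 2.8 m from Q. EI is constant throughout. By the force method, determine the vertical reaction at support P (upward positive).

R_P = 33.08 kN

Take M_Q as the redundant. Released structure: two simple spans PQ and QR with a hinge at Q.
End slopes at the hinge Q, treating each span as simply supported:
  span PQ: triangular load, peak 34.9: w₀L³/(45EI) = 49.64/EI
  span PQ: point load 146 at a = 3.2: Pab(L + a)/(6LEI) = 112.1/EI
  span QR: point load 39.1 at a = 2.8: Pab(L + b)/(6LEI) = 122.6/EI
  relative rotation θ_0 = (161.8 + 122.6)/EI = 284.4/EI
A unit hogging moment at Q produces rotation L₁/(3EI) + L₂/(3EI) = 3.667/EI.
Compatibility: M_Q·(L₁+L₂)/(3EI) = θ_0, giving M_Q = 77.56 kN·m (hogging).
Span PQ, ΣM about P with M_Q applied at Q: R_Q^{PQ}·4 = 653.3 + 77.56, so R_Q^{PQ} = 182.7 kN and R_P = 215.8 − 182.7 = 33.08 kN.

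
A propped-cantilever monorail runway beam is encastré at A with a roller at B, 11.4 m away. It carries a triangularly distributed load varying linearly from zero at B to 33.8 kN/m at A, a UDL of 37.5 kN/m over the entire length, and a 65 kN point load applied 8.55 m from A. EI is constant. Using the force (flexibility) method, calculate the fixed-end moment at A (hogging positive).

Choose R_B as the redundant. The primary structure is the cantilever fixed at A.
Deflection at B on the released cantilever, summing each load's contribution:
  triangular load, peak 33.8 at the fixed end: w₀L⁴/(30EI) = 19029/EI
  UDL 37.5: wL⁴/(8EI) = 79170/EI
  point load 65 at a = 8.55: Pa²(3L − a)/(6EI) = 20313/EI
  δ_0 = 118512/EI
Flexibility coefficient — unit upward force at B: δ_{BB} = L³/(3EI) = 493.8/EI.
The prop prevents deflection at B: R_B = δ_0/δ_{BB} = 118512/493.8 = 240 kN.
Moment equilibrium about A: M_A = Σ(load moments about A) − R_B·L = 3725 − 240×11.4 = 988.9 kN·m.

M_A = 988.9 kN·m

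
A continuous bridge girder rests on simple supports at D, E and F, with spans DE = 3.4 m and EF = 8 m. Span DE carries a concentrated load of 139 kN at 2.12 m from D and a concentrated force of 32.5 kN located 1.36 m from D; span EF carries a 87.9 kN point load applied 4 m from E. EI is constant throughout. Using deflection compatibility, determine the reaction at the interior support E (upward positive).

R_E = 196 kN

Release continuity at E by inserting a hinge; the redundant is the internal moment M_E. The primary structure is two simply-supported spans DE and EF.
Rotations at E on the released spans (each span's end-slope, ×1/EI):
  span DE: point load 139 at a = 2.12: Pab(L + a)/(6LEI) = 102.1/EI
  span DE: point load 32.5 at a = 1.36: Pab(L + a)/(6LEI) = 21.04/EI
  span EF: point load 87.9 at a = 4: Pab(L + b)/(6LEI) = 351.6/EI
  relative rotation θ_0 = (123.1 + 351.6)/EI = 474.7/EI
A unit hogging moment at E produces rotation L₁/(3EI) + L₂/(3EI) = 3.8/EI.
Compatibility: M_E·(L₁+L₂)/(3EI) = θ_0, giving M_E = 124.9 kN·m (hogging).
Span DE, ΣM about D with M_E applied at E: R_E^{DE}·3.4 = 338.9 + 124.9, so R_E^{DE} = 136.4 kN and R_D = 171.5 − 136.4 = 35.09 kN.
Span EF, ΣM about F: R_E^{EF}·8 = 351.6 + 124.9, so R_E^{EF} = 59.57 kN and R_F = 87.9 − 59.57 = 28.33 kN.
R_E = 136.4 + 59.57 = 196 kN.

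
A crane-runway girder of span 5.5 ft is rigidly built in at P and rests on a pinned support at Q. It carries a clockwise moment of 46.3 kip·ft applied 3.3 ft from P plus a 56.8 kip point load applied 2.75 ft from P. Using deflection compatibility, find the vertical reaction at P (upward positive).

Release the roller at Q. Primary structure: cantilever fixed at P.
Deflection at Q on the released cantilever, summing each load's contribution:
  clockwise couple 46.3 at a = 3.3: M₀a(2L − a)/(2EI) = 588.2/EI
  point load 56.8 at a = 2.75: Pa²(3L − a)/(6EI) = 984.4/EI
  δ_0 = 1573/EI
Flexibility coefficient — unit upward force at Q: δ_{QQ} = L³/(3EI) = 55.46/EI.
The prop prevents deflection at Q: R_Q = δ_0/δ_{QQ} = 1573/55.46 = 28.36 kip.
Vertical equilibrium: R_P = ΣP − R_Q = 56.8 − 28.36 = 28.44 kip.

R_P = 28.44 kip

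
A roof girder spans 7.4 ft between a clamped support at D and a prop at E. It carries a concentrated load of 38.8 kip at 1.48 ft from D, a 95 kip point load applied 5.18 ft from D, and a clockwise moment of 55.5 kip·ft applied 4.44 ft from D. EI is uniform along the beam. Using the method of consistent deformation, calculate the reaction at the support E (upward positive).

Remove the prop at E; the released (primary) structure is a cantilever built in at D.
Primary-structure tip deflection at E by superposition:
  point load 38.8 at a = 1.48: Pa²(3L − a)/(6EI) = 293.5/EI
  point load 95 at a = 5.18: Pa²(3L − a)/(6EI) = 7231/EI
  clockwise couple 55.5 at a = 4.44: M₀a(2L − a)/(2EI) = 1276/EI
  δ_0 = 8801/EI
Tip deflection under a unit load at E: L³/(3EI) = 135.1/EI.
Compatibility at E: δ_0 − R_E·δ_{EE} = 0, so R_E = 8801/135.1 = 65.16 kip.

R_E = 65.16 kip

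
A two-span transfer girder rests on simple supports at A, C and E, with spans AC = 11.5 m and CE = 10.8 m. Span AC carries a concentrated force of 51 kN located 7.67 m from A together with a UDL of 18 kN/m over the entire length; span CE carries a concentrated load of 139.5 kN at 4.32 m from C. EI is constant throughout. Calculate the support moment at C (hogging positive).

Take M_C as the redundant. Released structure: two simple spans AC and CE with a hinge at C.
Rotations at C on the released spans (each span's end-slope, ×1/EI):
  span AC: point load 51 at a = 7.67: Pab(L + a)/(6LEI) = 416.2/EI
  span AC: UDL 18: wL³/(24EI) = 1141/EI
  span CE: point load 139.5 at a = 4.32: Pab(L + b)/(6LEI) = 1041/EI
  relative rotation θ_0 = (1557 + 1041)/EI = 2598/EI
A unit hogging moment at C produces rotation L₁/(3EI) + L₂/(3EI) = 7.433/EI.
Slope continuity at C: θ_0 = M_C·7.433/EI, so M_C = 2598/7.433 = 349.5 kN·m (hogging).

M_C = 349.5 kN·m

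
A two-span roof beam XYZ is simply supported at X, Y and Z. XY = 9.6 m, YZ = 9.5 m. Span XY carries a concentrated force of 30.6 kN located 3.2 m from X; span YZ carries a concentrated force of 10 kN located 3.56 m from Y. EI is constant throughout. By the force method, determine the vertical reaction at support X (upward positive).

R_X = 17.18 kN

Release continuity at Y by inserting a hinge; the redundant is the internal moment M_Y. The primary structure is two simply-supported spans XY and YZ.
Rotations at Y on the released spans (each span's end-slope, ×1/EI):
  span XY: point load 30.6 at a = 3.2: Pab(L + a)/(6LEI) = 139.3/EI
  span YZ: point load 10 at a = 3.56: Pab(L + b)/(6LEI) = 57.28/EI
  relative rotation θ_0 = (139.3 + 57.28)/EI = 196.5/EI
A unit hogging moment at Y produces rotation L₁/(3EI) + L₂/(3EI) = 6.367/EI.
Compatibility: M_Y·(L₁+L₂)/(3EI) = θ_0, giving M_Y = 30.87 kN·m (hogging).
Span XY, ΣM about X with M_Y applied at Y: R_Y^{XY}·9.6 = 97.92 + 30.87, so R_Y^{XY} = 13.42 kN and R_X = 30.6 − 13.42 = 17.18 kN.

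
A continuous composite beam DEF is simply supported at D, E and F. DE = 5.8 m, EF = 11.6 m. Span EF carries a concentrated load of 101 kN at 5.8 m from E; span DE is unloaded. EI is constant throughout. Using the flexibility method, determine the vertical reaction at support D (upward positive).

Insert a hinge at E; M_E is the redundant, and each span becomes simply supported.
End slopes at the hinge E, treating each span as simply supported:
  span EF: point load 101 at a = 5.8: Pab(L + b)/(6LEI) = 849.4/EI
  relative rotation θ_0 = (0 + 849.4)/EI = 849.4/EI
A unit hogging moment at E produces rotation L₁/(3EI) + L₂/(3EI) = 5.8/EI.
Compatibility: M_E·(L₁+L₂)/(3EI) = θ_0, giving M_E = 146.4 kN·m (hogging).
Span DE, ΣM about D with M_E applied at E: R_E^{DE}·5.8 = 0 + 146.4, so R_E^{DE} = 25.25 kN and R_D = 0 − 25.25 = -25.25 kN.

R_D = -25.25 kN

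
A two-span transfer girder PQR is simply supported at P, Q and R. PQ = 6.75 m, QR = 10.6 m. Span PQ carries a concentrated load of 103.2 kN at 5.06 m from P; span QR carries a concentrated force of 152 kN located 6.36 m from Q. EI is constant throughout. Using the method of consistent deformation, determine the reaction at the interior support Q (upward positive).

R_Q = 189.1 kN

Release continuity at Q by inserting a hinge; the redundant is the internal moment M_Q. The primary structure is two simply-supported spans PQ and QR.
End slopes at the hinge Q, treating each span as simply supported:
  span PQ: point load 103.2 at a = 5.06: Pab(L + a)/(6LEI) = 257.3/EI
  span QR: point load 152 at a = 6.36: Pab(L + b)/(6LEI) = 956.4/EI
  relative rotation θ_0 = (257.3 + 956.4)/EI = 1214/EI
A unit hogging moment at Q produces rotation L₁/(3EI) + L₂/(3EI) = 5.783/EI.
Slope continuity at Q: θ_0 = M_Q·5.783/EI, so M_Q = 1214/5.783 = 209.9 kN·m (hogging).
Span PQ, ΣM about P with M_Q applied at Q: R_Q^{PQ}·6.75 = 522.2 + 209.9, so R_Q^{PQ} = 108.5 kN and R_P = 103.2 − 108.5 = -5.254 kN.
Span QR, ΣM about R: R_Q^{QR}·10.6 = 644.5 + 209.9, so R_Q^{QR} = 80.6 kN and R_R = 152 − 80.6 = 71.4 kN.
R_Q = 108.5 + 80.6 = 189.1 kN.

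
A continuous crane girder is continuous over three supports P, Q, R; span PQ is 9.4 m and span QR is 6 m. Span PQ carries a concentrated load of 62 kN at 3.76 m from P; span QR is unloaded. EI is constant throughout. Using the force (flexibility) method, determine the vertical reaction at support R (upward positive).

R_R = -9.961 kN

Take M_Q as the redundant. Released structure: two simple spans PQ and QR with a hinge at Q.
Discontinuity in slope at Q on the released structure — sum the simple-span end rotations:
  span PQ: point load 62 at a = 3.76: Pab(L + a)/(6LEI) = 306.8/EI
  relative rotation θ_0 = (306.8 + 0)/EI = 306.8/EI
A unit hogging moment at Q produces rotation L₁/(3EI) + L₂/(3EI) = 5.133/EI.
Compatibility: M_Q·(L₁+L₂)/(3EI) = θ_0, giving M_Q = 59.76 kN·m (hogging).
Span QR, ΣM about R: R_Q^{QR}·6 = 0 + 59.76, so R_Q^{QR} = 9.961 kN and R_R = 0 − 9.961 = -9.961 kN.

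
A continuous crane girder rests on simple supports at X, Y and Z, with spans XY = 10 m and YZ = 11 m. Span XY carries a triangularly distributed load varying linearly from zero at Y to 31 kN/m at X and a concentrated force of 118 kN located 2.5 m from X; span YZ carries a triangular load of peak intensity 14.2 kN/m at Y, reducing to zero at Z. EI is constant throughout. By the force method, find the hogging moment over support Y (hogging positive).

Take M_Y as the redundant. Released structure: two simple spans XY and YZ with a hinge at Y.
Discontinuity in slope at Y on the released structure — sum the simple-span end rotations:
  span XY: triangular load, peak 31: 7w₀L³/(360EI) = 602.8/EI
  span XY: point load 118 at a = 2.5: Pab(L + a)/(6LEI) = 460.9/EI
  span YZ: triangular load, peak 14.2: w₀L³/(45EI) = 420/EI
  relative rotation θ_0 = (1064 + 420)/EI = 1484/EI
A unit hogging moment at Y produces rotation L₁/(3EI) + L₂/(3EI) = 7/EI.
Slope continuity at Y: θ_0 = M_Y·7/EI, so M_Y = 1484/7 = 212 kN·m (hogging).

M_Y = 212 kN·m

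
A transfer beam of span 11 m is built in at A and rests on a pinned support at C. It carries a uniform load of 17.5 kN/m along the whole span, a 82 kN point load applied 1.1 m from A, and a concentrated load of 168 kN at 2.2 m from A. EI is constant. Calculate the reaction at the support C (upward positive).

R_C = 82.78 kN

Remove the prop at C; the released (primary) structure is a cantilever built in at A.
Deflection at C on the released cantilever, summing each load's contribution:
  UDL 17.5: wL⁴/(8EI) = 32027/EI
  point load 82 at a = 1.1: Pa²(3L − a)/(6EI) = 527.5/EI
  point load 168 at a = 2.2: Pa²(3L − a)/(6EI) = 4174/EI
  δ_0 = 36729/EI
Flexibility coefficient — unit upward force at C: δ_{CC} = L³/(3EI) = 443.7/EI.
The prop prevents deflection at C: R_C = δ_0/δ_{CC} = 36729/443.7 = 82.78 kN.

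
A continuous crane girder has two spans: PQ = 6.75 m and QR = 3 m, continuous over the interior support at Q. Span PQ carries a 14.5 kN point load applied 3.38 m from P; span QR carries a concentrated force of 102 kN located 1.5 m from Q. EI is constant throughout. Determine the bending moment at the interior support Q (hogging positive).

Take M_Q as the redundant. Released structure: two simple spans PQ and QR with a hinge at Q.
Rotations at Q on the released spans (each span's end-slope, ×1/EI):
  span PQ: point load 14.5 at a = 3.38: Pab(L + a)/(6LEI) = 41.31/EI
  span QR: point load 102 at a = 1.5: Pab(L + b)/(6LEI) = 57.38/EI
  relative rotation θ_0 = (41.31 + 57.38)/EI = 98.69/EI
A unit hogging moment at Q produces rotation L₁/(3EI) + L₂/(3EI) = 3.25/EI.
Slope continuity at Q: θ_0 = M_Q·3.25/EI, so M_Q = 98.69/3.25 = 30.37 kN·m (hogging).

M_Q = 30.37 kN·m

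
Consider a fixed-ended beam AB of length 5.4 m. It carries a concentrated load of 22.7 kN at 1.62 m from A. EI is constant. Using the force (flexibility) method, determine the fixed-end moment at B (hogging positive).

Release both end moments; the primary structure is a simply-supported span AB with redundants M_A and M_B.
On the primary (simply-supported) span, the end slopes from the loading are:
  at A: point load 22.7 at a = 1.62: Pab(L + b)/(6LEI) = 39.38/EI
  at B: point load 22.7 at a = 1.62: Pab(L + a)/(6LEI) = 30.12/EI
  θ_A0 = 39.38/EI,  θ_B0 = 30.12/EI
Flexibility coefficients: a unit moment at one end gives L/(3EI) there and L/(6EI) at the far end, so f₁₁ = f₂₂ = 1.8/EI and f₁₂ = f₂₁ = 0.9/EI.
Compatibility — zero rotation at each built-in end:
  1.8 M_A + 0.9 M_B = 39.38
  0.9 M_A + 1.8 M_B = 30.12
Solving the pair gives M_A = 18.02 kN·m and M_B = 7.723 kN·m (hogging).

M_B = 7.723 kN·m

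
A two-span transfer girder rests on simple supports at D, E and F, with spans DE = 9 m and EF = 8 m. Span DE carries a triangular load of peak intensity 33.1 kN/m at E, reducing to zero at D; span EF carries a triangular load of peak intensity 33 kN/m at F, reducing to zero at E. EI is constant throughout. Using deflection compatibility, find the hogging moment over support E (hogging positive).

M_E = 152.6 kN·m

Insert a hinge at E; M_E is the redundant, and each span becomes simply supported.
Rotations at E on the released spans (each span's end-slope, ×1/EI):
  span DE: triangular load, peak 33.1: w₀L³/(45EI) = 536.2/EI
  span EF: triangular load, peak 33: 7w₀L³/(360EI) = 328.5/EI
  relative rotation θ_0 = (536.2 + 328.5)/EI = 864.8/EI
A unit hogging moment at E produces rotation L₁/(3EI) + L₂/(3EI) = 5.667/EI.
Compatibility: M_E·(L₁+L₂)/(3EI) = θ_0, giving M_E = 152.6 kN·m (hogging).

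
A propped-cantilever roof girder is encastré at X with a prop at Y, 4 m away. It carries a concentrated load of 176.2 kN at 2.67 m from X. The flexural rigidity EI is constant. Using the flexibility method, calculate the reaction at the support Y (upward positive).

Release the roller at Y. Primary structure: cantilever fixed at X.
Primary-structure tip deflection at Y by superposition:
  point load 176.2 at a = 2.67: Pa²(3L − a)/(6EI) = 1953/EI
Tip deflection under a unit load at Y: L³/(3EI) = 21.33/EI.
Compatibility at Y: δ_0 − R_Y·δ_{YY} = 0, so R_Y = 1953/21.33 = 91.56 kN.

R_Y = 91.56 kN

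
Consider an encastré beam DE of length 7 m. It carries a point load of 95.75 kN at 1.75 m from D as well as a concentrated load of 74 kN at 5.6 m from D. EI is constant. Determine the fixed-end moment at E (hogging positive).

M_E = 97.72 kN·m

Release both end moments; the primary structure is a simply-supported span DE with redundants M_D and M_E.
Simple-span end rotations at D and E under the given loads:
  at D: point load 95.75 at a = 1.75: Pab(L + b)/(6LEI) = 256.6/EI
  at E: point load 95.75 at a = 1.75: Pab(L + a)/(6LEI) = 183.3/EI
  at D: point load 74 at a = 5.6: Pab(L + b)/(6LEI) = 116/EI
  at E: point load 74 at a = 5.6: Pab(L + a)/(6LEI) = 174/EI
  θ_D0 = 372.6/EI,  θ_E0 = 357.3/EI
Flexibility coefficients: a unit moment at one end gives L/(3EI) there and L/(6EI) at the far end, so f₁₁ = f₂₂ = 2.333/EI and f₁₂ = f₂₁ = 1.167/EI.
Compatibility — zero rotation at each built-in end:
  2.333 M_D + 1.167 M_E = 372.6
  1.167 M_D + 2.333 M_E = 357.3
Solving the pair gives M_D = 110.8 kN·m and M_E = 97.72 kN·m (hogging).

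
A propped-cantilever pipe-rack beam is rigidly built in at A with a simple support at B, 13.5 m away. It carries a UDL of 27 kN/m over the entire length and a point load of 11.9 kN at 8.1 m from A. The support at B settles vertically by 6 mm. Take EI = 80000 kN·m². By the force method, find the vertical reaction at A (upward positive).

R_A = 235.2 kN

Release the roller at B. Primary structure: cantilever fixed at A.
Primary-structure tip deflection at B by superposition:
  UDL 27: wL⁴/(8EI) = 112101/EI
  point load 11.9 at a = 8.1: Pa²(3L − a)/(6EI) = 4216/EI
  δ_0 = 116317/EI
Tip deflection under a unit load at B: L³/(3EI) = 820.1/EI.
With EI = 80000 kN·m²: δ_0 = 1.454 m and δ_{BB} = 0.010252 m/kN.
Compatibility — the beam at B must follow the support down by 0.006 m: δ_0 − R_B·δ_{BB} = 0.006, so R_B = (1.454 − 0.006)/0.010252 = 141.2 kN.
Vertical equilibrium: R_A = ΣP − R_B = 376.4 − 141.2 = 235.2 kN.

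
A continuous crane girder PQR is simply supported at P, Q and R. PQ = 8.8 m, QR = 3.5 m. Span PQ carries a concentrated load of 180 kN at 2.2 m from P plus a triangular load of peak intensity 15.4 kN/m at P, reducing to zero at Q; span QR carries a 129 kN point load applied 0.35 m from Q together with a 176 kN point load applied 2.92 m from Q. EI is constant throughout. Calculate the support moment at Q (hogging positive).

M_Q = 207.7 kN·m

Release continuity at Q by inserting a hinge; the redundant is the internal moment M_Q. The primary structure is two simply-supported spans PQ and QR.
Discontinuity in slope at Q on the released structure — sum the simple-span end rotations:
  span PQ: point load 180 at a = 2.2: Pab(L + a)/(6LEI) = 544.5/EI
  span PQ: triangular load, peak 15.4: 7w₀L³/(360EI) = 204.1/EI
  span QR: point load 129 at a = 0.35: Pab(L + b)/(6LEI) = 45.04/EI
  span QR: point load 176 at a = 2.92: Pab(L + b)/(6LEI) = 57.91/EI
  relative rotation θ_0 = (748.6 + 102.9)/EI = 851.5/EI
A unit hogging moment at Q produces rotation L₁/(3EI) + L₂/(3EI) = 4.1/EI.
Slope continuity at Q: θ_0 = M_Q·4.1/EI, so M_Q = 851.5/4.1 = 207.7 kN·m (hogging).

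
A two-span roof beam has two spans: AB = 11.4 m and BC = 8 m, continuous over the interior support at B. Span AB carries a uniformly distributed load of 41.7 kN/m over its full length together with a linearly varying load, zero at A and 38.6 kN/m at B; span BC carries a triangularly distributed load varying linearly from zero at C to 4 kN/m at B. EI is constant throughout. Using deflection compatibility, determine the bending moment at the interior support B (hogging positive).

M_B = 601.6 kN·m

Insert a hinge at B; M_B is the redundant, and each span becomes simply supported.
End slopes at the hinge B, treating each span as simply supported:
  span AB: UDL 41.7: wL³/(24EI) = 2574/EI
  span AB: triangular load, peak 38.6: w₀L³/(45EI) = 1271/EI
  span BC: triangular load, peak 4: w₀L³/(45EI) = 45.51/EI
  relative rotation θ_0 = (3845 + 45.51)/EI = 3891/EI
A unit hogging moment at B produces rotation L₁/(3EI) + L₂/(3EI) = 6.467/EI.
Slope continuity at B: θ_0 = M_B·6.467/EI, so M_B = 3891/6.467 = 601.6 kN·m (hogging).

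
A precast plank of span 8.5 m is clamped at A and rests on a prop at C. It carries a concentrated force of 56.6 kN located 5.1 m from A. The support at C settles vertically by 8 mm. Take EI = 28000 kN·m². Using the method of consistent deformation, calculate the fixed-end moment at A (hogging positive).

M_A = 90.13 kN·m

Remove the prop at C; the released (primary) structure is a cantilever built in at A.
Downward deflection at the released point C due to the loads:
  point load 56.6 at a = 5.1: Pa²(3L − a)/(6EI) = 5005/EI
Tip deflection under a unit load at C: L³/(3EI) = 204.7/EI.
With EI = 28000 kN·m²: δ_0 = 0.17876 m and δ_{CC} = 0.007311 m/kN.
Compatibility — the beam at C must follow the support down by 0.008 m: δ_0 − R_C·δ_{CC} = 0.008, so R_C = (0.17876 − 0.008)/0.007311 = 23.36 kN.
Moment equilibrium about A: M_A = Σ(load moments about A) − R_C·L = 288.7 − 23.36×8.5 = 90.13 kN·m.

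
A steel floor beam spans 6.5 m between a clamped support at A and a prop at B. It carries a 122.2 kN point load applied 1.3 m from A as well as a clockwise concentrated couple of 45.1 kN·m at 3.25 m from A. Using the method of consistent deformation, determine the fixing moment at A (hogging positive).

M_A = 108.7 kN·m

Take the reaction at B as the redundant and release it; the primary structure is a cantilever fixed at A.
Primary-structure tip deflection at B by superposition:
  point load 122.2 at a = 1.3: Pa²(3L − a)/(6EI) = 626.4/EI
  clockwise couple 45.1 at a = 3.25: M₀a(2L − a)/(2EI) = 714.6/EI
  δ_0 = 1341/EI
Tip deflection under a unit load at B: L³/(3EI) = 91.54/EI.
Compatibility at B: δ_0 − R_B·δ_{BB} = 0, so R_B = 1341/91.54 = 14.65 kN.
Moment equilibrium about A: M_A = Σ(load moments about A) − R_B·L = 204 − 14.65×6.5 = 108.7 kN·m.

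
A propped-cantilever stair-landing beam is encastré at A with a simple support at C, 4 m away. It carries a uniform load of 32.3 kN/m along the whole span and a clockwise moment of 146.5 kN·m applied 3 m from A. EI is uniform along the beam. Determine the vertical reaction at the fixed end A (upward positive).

R_A = 29.25 kN

Take the reaction at C as the redundant and release it; the primary structure is a cantilever fixed at A.
Primary-structure tip deflection at C by superposition:
  UDL 32.3: wL⁴/(8EI) = 1034/EI
  clockwise couple 146.5 at a = 3: M₀a(2L − a)/(2EI) = 1099/EI
  δ_0 = 2132/EI
Flexibility coefficient — unit upward force at C: δ_{CC} = L³/(3EI) = 21.33/EI.
The prop prevents deflection at C: R_C = δ_0/δ_{CC} = 2132/21.33 = 99.95 kN.
Vertical equilibrium: R_A = ΣP − R_C = 129.2 − 99.95 = 29.25 kN.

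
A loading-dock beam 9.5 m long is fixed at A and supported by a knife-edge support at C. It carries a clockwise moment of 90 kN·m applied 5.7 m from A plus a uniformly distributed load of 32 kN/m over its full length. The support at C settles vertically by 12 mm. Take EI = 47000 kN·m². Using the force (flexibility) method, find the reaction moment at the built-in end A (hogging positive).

Release the roller at C. Primary structure: cantilever fixed at A.
Free-end deflection of the primary structure under the applied loading (downward +):
  clockwise couple 90 at a = 5.7: M₀a(2L − a)/(2EI) = 3411/EI
  UDL 32: wL⁴/(8EI) = 32580/EI
  δ_0 = 35992/EI
Tip deflection under a unit load at C: L³/(3EI) = 285.8/EI.
With EI = 47000 kN·m²: δ_0 = 0.76578 m and δ_{CC} = 0.006081 m/kN.
Compatibility — the beam at C must follow the support down by 0.012 m: δ_0 − R_C·δ_{CC} = 0.012, so R_C = (0.76578 − 0.012)/0.006081 = 124 kN.
Moment equilibrium about A: M_A = Σ(load moments about A) − R_C·L = 1534 − 124×9.5 = 356.3 kN·m.

M_A = 356.3 kN·m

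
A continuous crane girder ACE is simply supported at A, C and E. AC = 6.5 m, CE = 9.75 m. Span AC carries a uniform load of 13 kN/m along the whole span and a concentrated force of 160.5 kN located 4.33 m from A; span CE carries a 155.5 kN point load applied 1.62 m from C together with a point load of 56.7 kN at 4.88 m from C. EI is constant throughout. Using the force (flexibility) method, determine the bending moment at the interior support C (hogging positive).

M_C = 282.5 kN·m

Insert a hinge at C; M_C is the redundant, and each span becomes simply supported.
Discontinuity in slope at C on the released structure — sum the simple-span end rotations:
  span AC: UDL 13: wL³/(24EI) = 148.8/EI
  span AC: point load 160.5 at a = 4.33: Pab(L + a)/(6LEI) = 418.8/EI
  span CE: point load 155.5 at a = 1.62: Pab(L + b)/(6LEI) = 626/EI
  span CE: point load 56.7 at a = 4.88: Pab(L + b)/(6LEI) = 336.8/EI
  relative rotation θ_0 = (567.5 + 962.7)/EI = 1530/EI
A unit hogging moment at C produces rotation L₁/(3EI) + L₂/(3EI) = 5.417/EI.
Slope continuity at C: θ_0 = M_C·5.417/EI, so M_C = 1530/5.417 = 282.5 kN·m (hogging).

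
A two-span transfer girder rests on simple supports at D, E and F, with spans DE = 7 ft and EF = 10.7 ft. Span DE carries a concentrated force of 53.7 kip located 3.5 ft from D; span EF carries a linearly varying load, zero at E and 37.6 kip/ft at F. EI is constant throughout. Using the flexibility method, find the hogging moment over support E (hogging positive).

M_E = 179.7 kip·ft

Take M_E as the redundant. Released structure: two simple spans DE and EF with a hinge at E.
Discontinuity in slope at E on the released structure — sum the simple-span end rotations:
  span DE: point load 53.7 at a = 3.5: Pab(L + a)/(6LEI) = 164.5/EI
  span EF: triangular load, peak 37.6: 7w₀L³/(360EI) = 895.6/EI
  relative rotation θ_0 = (164.5 + 895.6)/EI = 1060/EI
A unit hogging moment at E produces rotation L₁/(3EI) + L₂/(3EI) = 5.9/EI.
Slope continuity at E: θ_0 = M_E·5.9/EI, so M_E = 1060/5.9 = 179.7 kip·ft (hogging).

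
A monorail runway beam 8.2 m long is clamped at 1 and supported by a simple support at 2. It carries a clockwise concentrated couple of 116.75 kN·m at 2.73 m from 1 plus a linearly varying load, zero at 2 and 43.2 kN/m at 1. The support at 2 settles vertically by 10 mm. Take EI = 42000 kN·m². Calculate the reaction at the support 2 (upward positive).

R_2 = 44.99 kN

Choose R_2 as the redundant. The primary structure is the cantilever fixed at 1.
Primary-structure tip deflection at 2 by superposition:
  clockwise couple 116.75 at a = 2.73: M₀a(2L − a)/(2EI) = 2179/EI
  triangular load, peak 43.2 at the fixed end: w₀L⁴/(30EI) = 6511/EI
  δ_0 = 8689/EI
Tip deflection under a unit load at 2: L³/(3EI) = 183.8/EI.
With EI = 42000 kN·m²: δ_0 = 0.20688 m and δ_{22} = 0.004376 m/kN.
Compatibility — the beam at 2 must follow the support down by 0.01 m: δ_0 − R_2·δ_{22} = 0.01, so R_2 = (0.20688 − 0.01)/0.004376 = 44.99 kN.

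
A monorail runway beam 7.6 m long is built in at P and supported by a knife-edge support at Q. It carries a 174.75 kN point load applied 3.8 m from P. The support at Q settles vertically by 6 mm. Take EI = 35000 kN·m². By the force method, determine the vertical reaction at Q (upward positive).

Take the reaction at Q as the redundant and release it; the primary structure is a cantilever fixed at P.
Downward deflection at the released point Q due to the loads:
  point load 174.75 at a = 3.8: Pa²(3L − a)/(6EI) = 7991/EI
Tip deflection under a unit load at Q: L³/(3EI) = 146.3/EI.
With EI = 35000 kN·m²: δ_0 = 0.22831 m and δ_{QQ} = 0.004181 m/kN.
Compatibility — the beam at Q must follow the support down by 0.006 m: δ_0 − R_Q·δ_{QQ} = 0.006, so R_Q = (0.22831 − 0.006)/0.004181 = 53.17 kN.

R_Q = 53.17 kN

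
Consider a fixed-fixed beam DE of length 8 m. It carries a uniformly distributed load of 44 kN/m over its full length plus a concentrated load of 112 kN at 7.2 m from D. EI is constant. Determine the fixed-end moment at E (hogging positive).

Release both end moments; the primary structure is a simply-supported span DE with redundants M_D and M_E.
Simple-span end rotations at D and E under the given loads:
  at D: UDL 44: wL³/(24EI) = 938.7/EI
  at E: UDL 44: wL³/(24EI) = 938.7/EI
  at D: point load 112 at a = 7.2: Pab(L + b)/(6LEI) = 118.3/EI
  at E: point load 112 at a = 7.2: Pab(L + a)/(6LEI) = 204.3/EI
  θ_D0 = 1057/EI,  θ_E0 = 1143/EI
Flexibility coefficients: a unit moment at one end gives L/(3EI) there and L/(6EI) at the far end, so f₁₁ = f₂₂ = 2.667/EI and f₁₂ = f₂₁ = 1.333/EI.
Compatibility — zero rotation at each built-in end:
  2.667 M_D + 1.333 M_E = 1057
  1.333 M_D + 2.667 M_E = 1143
Solving the pair gives M_D = 242.7 kN·m and M_E = 307.2 kN·m (hogging).

M_E = 307.2 kN·m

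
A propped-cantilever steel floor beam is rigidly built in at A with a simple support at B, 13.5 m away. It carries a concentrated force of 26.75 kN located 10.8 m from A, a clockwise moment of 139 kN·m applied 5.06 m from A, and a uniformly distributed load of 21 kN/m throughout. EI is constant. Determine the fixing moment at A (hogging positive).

Choose R_B as the redundant. The primary structure is the cantilever fixed at A.
Free-end deflection of the primary structure under the applied loading (downward +):
  point load 26.75 at a = 10.8: Pa²(3L − a)/(6EI) = 15445/EI
  clockwise couple 139 at a = 5.06: M₀a(2L − a)/(2EI) = 7716/EI
  UDL 21: wL⁴/(8EI) = 87190/EI
  δ_0 = 110350/EI
Tip deflection under a unit load at B: L³/(3EI) = 820.1/EI.
The prop prevents deflection at B: R_B = δ_0/δ_{BB} = 110350/820.1 = 134.6 kN.
Moment equilibrium about A: M_A = Σ(load moments about A) − R_B·L = 2342 − 134.6×13.5 = 525.1 kN·m.

M_A = 525.1 kN·m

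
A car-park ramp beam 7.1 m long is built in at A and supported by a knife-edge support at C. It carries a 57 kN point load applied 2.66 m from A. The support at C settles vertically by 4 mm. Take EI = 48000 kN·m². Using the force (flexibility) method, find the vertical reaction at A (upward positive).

Remove the prop at C; the released (primary) structure is a cantilever built in at A.
Deflection at C on the released cantilever, summing each load's contribution:
  point load 57 at a = 2.66: Pa²(3L − a)/(6EI) = 1253/EI
Tip deflection under a unit load at C: L³/(3EI) = 119.3/EI.
With EI = 48000 kN·m²: δ_0 = 0.026103 m and δ_{CC} = 0.002485 m/kN.
Compatibility — the beam at C must follow the support down by 0.004 m: δ_0 − R_C·δ_{CC} = 0.004, so R_C = (0.026103 − 0.004)/0.002485 = 8.893 kN.
Vertical equilibrium: R_A = ΣP − R_C = 57 − 8.893 = 48.11 kN.

R_A = 48.11 kN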